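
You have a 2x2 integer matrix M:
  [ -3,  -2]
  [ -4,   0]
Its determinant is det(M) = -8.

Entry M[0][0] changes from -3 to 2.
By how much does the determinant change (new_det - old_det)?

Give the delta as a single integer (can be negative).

Cofactor C_00 = 0
Entry delta = 2 - -3 = 5
Det delta = entry_delta * cofactor = 5 * 0 = 0

Answer: 0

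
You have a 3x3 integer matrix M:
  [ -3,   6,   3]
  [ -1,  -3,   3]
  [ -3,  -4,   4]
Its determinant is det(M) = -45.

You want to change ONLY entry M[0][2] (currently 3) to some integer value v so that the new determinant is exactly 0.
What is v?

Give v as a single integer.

det is linear in entry M[0][2]: det = old_det + (v - 3) * C_02
Cofactor C_02 = -5
Want det = 0: -45 + (v - 3) * -5 = 0
  (v - 3) = 45 / -5 = -9
  v = 3 + (-9) = -6

Answer: -6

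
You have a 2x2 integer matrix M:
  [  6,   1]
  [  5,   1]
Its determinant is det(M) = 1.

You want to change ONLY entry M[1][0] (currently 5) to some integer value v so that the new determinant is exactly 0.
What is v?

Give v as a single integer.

det is linear in entry M[1][0]: det = old_det + (v - 5) * C_10
Cofactor C_10 = -1
Want det = 0: 1 + (v - 5) * -1 = 0
  (v - 5) = -1 / -1 = 1
  v = 5 + (1) = 6

Answer: 6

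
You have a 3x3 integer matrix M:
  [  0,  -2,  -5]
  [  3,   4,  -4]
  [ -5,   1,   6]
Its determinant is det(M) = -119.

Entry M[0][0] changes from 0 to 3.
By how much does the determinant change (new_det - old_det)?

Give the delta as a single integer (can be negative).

Cofactor C_00 = 28
Entry delta = 3 - 0 = 3
Det delta = entry_delta * cofactor = 3 * 28 = 84

Answer: 84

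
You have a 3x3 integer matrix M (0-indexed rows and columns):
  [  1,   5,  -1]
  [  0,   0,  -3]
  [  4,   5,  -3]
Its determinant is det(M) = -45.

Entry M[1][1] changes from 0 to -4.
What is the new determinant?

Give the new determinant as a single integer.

det is linear in row 1: changing M[1][1] by delta changes det by delta * cofactor(1,1).
Cofactor C_11 = (-1)^(1+1) * minor(1,1) = 1
Entry delta = -4 - 0 = -4
Det delta = -4 * 1 = -4
New det = -45 + -4 = -49

Answer: -49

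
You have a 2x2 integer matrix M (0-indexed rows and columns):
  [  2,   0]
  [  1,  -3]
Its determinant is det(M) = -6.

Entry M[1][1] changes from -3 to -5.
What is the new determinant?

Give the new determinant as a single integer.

Answer: -10

Derivation:
det is linear in row 1: changing M[1][1] by delta changes det by delta * cofactor(1,1).
Cofactor C_11 = (-1)^(1+1) * minor(1,1) = 2
Entry delta = -5 - -3 = -2
Det delta = -2 * 2 = -4
New det = -6 + -4 = -10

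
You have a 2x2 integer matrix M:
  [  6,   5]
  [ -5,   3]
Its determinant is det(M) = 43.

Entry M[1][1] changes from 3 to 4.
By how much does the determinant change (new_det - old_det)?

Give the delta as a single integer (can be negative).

Cofactor C_11 = 6
Entry delta = 4 - 3 = 1
Det delta = entry_delta * cofactor = 1 * 6 = 6

Answer: 6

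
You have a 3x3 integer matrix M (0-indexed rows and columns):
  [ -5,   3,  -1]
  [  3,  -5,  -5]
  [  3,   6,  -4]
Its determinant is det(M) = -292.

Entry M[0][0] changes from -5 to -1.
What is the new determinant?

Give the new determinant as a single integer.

Answer: -92

Derivation:
det is linear in row 0: changing M[0][0] by delta changes det by delta * cofactor(0,0).
Cofactor C_00 = (-1)^(0+0) * minor(0,0) = 50
Entry delta = -1 - -5 = 4
Det delta = 4 * 50 = 200
New det = -292 + 200 = -92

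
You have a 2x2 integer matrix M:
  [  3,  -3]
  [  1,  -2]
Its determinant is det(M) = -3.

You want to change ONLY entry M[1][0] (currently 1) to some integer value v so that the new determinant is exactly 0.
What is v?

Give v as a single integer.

Answer: 2

Derivation:
det is linear in entry M[1][0]: det = old_det + (v - 1) * C_10
Cofactor C_10 = 3
Want det = 0: -3 + (v - 1) * 3 = 0
  (v - 1) = 3 / 3 = 1
  v = 1 + (1) = 2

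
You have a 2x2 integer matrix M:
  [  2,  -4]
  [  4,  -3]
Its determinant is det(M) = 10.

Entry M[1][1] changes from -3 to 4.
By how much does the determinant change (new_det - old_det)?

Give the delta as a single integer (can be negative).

Cofactor C_11 = 2
Entry delta = 4 - -3 = 7
Det delta = entry_delta * cofactor = 7 * 2 = 14

Answer: 14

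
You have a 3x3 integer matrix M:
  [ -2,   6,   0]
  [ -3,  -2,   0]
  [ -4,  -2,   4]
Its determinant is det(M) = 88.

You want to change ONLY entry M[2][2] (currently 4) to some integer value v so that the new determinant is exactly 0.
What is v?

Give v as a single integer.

Answer: 0

Derivation:
det is linear in entry M[2][2]: det = old_det + (v - 4) * C_22
Cofactor C_22 = 22
Want det = 0: 88 + (v - 4) * 22 = 0
  (v - 4) = -88 / 22 = -4
  v = 4 + (-4) = 0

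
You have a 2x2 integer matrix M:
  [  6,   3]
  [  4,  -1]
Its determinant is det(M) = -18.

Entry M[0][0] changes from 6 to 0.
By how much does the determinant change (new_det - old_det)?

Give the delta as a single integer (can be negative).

Cofactor C_00 = -1
Entry delta = 0 - 6 = -6
Det delta = entry_delta * cofactor = -6 * -1 = 6

Answer: 6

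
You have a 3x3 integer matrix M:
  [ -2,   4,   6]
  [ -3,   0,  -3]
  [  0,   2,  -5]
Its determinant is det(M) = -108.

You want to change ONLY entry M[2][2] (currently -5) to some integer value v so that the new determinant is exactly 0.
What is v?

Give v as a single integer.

det is linear in entry M[2][2]: det = old_det + (v - -5) * C_22
Cofactor C_22 = 12
Want det = 0: -108 + (v - -5) * 12 = 0
  (v - -5) = 108 / 12 = 9
  v = -5 + (9) = 4

Answer: 4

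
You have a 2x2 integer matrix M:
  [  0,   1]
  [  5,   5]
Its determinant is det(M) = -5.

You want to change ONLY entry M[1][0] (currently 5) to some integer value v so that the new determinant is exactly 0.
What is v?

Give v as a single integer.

Answer: 0

Derivation:
det is linear in entry M[1][0]: det = old_det + (v - 5) * C_10
Cofactor C_10 = -1
Want det = 0: -5 + (v - 5) * -1 = 0
  (v - 5) = 5 / -1 = -5
  v = 5 + (-5) = 0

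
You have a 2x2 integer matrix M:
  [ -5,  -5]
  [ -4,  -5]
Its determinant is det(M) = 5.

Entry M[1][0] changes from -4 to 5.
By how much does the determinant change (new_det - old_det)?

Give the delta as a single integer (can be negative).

Answer: 45

Derivation:
Cofactor C_10 = 5
Entry delta = 5 - -4 = 9
Det delta = entry_delta * cofactor = 9 * 5 = 45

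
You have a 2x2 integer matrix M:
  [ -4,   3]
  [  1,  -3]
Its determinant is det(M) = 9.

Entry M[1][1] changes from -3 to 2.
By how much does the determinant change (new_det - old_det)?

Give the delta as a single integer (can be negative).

Answer: -20

Derivation:
Cofactor C_11 = -4
Entry delta = 2 - -3 = 5
Det delta = entry_delta * cofactor = 5 * -4 = -20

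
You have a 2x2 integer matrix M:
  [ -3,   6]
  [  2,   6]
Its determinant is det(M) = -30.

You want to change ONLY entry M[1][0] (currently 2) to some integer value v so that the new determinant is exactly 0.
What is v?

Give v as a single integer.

det is linear in entry M[1][0]: det = old_det + (v - 2) * C_10
Cofactor C_10 = -6
Want det = 0: -30 + (v - 2) * -6 = 0
  (v - 2) = 30 / -6 = -5
  v = 2 + (-5) = -3

Answer: -3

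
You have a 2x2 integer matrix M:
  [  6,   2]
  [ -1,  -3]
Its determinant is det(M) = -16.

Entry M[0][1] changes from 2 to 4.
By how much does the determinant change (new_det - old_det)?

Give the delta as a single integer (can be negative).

Cofactor C_01 = 1
Entry delta = 4 - 2 = 2
Det delta = entry_delta * cofactor = 2 * 1 = 2

Answer: 2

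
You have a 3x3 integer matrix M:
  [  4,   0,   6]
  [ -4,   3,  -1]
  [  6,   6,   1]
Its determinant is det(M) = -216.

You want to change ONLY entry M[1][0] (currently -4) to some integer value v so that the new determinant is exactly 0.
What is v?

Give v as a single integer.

Answer: 2

Derivation:
det is linear in entry M[1][0]: det = old_det + (v - -4) * C_10
Cofactor C_10 = 36
Want det = 0: -216 + (v - -4) * 36 = 0
  (v - -4) = 216 / 36 = 6
  v = -4 + (6) = 2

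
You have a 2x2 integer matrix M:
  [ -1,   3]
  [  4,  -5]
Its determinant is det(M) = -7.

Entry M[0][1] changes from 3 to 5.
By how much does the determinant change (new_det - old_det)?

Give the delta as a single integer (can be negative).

Cofactor C_01 = -4
Entry delta = 5 - 3 = 2
Det delta = entry_delta * cofactor = 2 * -4 = -8

Answer: -8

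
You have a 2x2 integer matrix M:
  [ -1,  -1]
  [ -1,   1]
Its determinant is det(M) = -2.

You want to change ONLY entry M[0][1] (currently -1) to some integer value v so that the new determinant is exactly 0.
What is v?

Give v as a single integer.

Answer: 1

Derivation:
det is linear in entry M[0][1]: det = old_det + (v - -1) * C_01
Cofactor C_01 = 1
Want det = 0: -2 + (v - -1) * 1 = 0
  (v - -1) = 2 / 1 = 2
  v = -1 + (2) = 1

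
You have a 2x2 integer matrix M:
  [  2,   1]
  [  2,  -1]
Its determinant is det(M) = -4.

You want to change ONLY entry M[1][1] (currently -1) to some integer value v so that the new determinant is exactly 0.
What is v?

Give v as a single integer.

Answer: 1

Derivation:
det is linear in entry M[1][1]: det = old_det + (v - -1) * C_11
Cofactor C_11 = 2
Want det = 0: -4 + (v - -1) * 2 = 0
  (v - -1) = 4 / 2 = 2
  v = -1 + (2) = 1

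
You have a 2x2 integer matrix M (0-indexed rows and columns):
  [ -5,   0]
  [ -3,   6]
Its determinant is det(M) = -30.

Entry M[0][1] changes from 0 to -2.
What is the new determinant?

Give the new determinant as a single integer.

det is linear in row 0: changing M[0][1] by delta changes det by delta * cofactor(0,1).
Cofactor C_01 = (-1)^(0+1) * minor(0,1) = 3
Entry delta = -2 - 0 = -2
Det delta = -2 * 3 = -6
New det = -30 + -6 = -36

Answer: -36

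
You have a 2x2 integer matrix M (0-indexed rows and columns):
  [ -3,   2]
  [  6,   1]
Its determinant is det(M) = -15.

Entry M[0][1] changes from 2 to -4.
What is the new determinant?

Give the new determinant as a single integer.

det is linear in row 0: changing M[0][1] by delta changes det by delta * cofactor(0,1).
Cofactor C_01 = (-1)^(0+1) * minor(0,1) = -6
Entry delta = -4 - 2 = -6
Det delta = -6 * -6 = 36
New det = -15 + 36 = 21

Answer: 21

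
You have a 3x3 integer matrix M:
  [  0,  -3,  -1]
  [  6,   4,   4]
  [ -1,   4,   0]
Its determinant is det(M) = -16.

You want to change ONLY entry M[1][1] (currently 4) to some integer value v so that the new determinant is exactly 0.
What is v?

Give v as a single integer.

det is linear in entry M[1][1]: det = old_det + (v - 4) * C_11
Cofactor C_11 = -1
Want det = 0: -16 + (v - 4) * -1 = 0
  (v - 4) = 16 / -1 = -16
  v = 4 + (-16) = -12

Answer: -12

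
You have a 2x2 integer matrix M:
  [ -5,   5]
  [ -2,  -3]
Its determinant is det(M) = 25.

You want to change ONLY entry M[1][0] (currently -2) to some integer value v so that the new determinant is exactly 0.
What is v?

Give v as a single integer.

det is linear in entry M[1][0]: det = old_det + (v - -2) * C_10
Cofactor C_10 = -5
Want det = 0: 25 + (v - -2) * -5 = 0
  (v - -2) = -25 / -5 = 5
  v = -2 + (5) = 3

Answer: 3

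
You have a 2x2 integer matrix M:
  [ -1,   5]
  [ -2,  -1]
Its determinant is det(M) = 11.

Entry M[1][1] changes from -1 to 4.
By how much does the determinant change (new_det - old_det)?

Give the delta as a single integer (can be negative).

Cofactor C_11 = -1
Entry delta = 4 - -1 = 5
Det delta = entry_delta * cofactor = 5 * -1 = -5

Answer: -5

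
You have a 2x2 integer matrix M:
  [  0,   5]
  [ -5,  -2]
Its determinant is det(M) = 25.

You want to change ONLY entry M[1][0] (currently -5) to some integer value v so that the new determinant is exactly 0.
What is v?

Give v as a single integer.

det is linear in entry M[1][0]: det = old_det + (v - -5) * C_10
Cofactor C_10 = -5
Want det = 0: 25 + (v - -5) * -5 = 0
  (v - -5) = -25 / -5 = 5
  v = -5 + (5) = 0

Answer: 0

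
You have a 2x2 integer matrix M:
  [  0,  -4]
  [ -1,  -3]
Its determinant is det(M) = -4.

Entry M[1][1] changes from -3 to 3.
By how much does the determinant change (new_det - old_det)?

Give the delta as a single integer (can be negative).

Answer: 0

Derivation:
Cofactor C_11 = 0
Entry delta = 3 - -3 = 6
Det delta = entry_delta * cofactor = 6 * 0 = 0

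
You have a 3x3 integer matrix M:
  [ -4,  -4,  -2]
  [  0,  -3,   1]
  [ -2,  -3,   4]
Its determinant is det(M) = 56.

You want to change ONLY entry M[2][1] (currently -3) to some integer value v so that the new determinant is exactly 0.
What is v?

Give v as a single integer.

Answer: -17

Derivation:
det is linear in entry M[2][1]: det = old_det + (v - -3) * C_21
Cofactor C_21 = 4
Want det = 0: 56 + (v - -3) * 4 = 0
  (v - -3) = -56 / 4 = -14
  v = -3 + (-14) = -17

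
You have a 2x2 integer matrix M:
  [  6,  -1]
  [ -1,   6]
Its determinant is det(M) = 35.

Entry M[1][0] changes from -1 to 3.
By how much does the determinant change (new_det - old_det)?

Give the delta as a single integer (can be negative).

Cofactor C_10 = 1
Entry delta = 3 - -1 = 4
Det delta = entry_delta * cofactor = 4 * 1 = 4

Answer: 4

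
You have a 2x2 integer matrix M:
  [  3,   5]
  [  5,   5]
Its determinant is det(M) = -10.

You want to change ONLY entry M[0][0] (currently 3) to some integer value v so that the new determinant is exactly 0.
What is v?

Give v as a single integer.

det is linear in entry M[0][0]: det = old_det + (v - 3) * C_00
Cofactor C_00 = 5
Want det = 0: -10 + (v - 3) * 5 = 0
  (v - 3) = 10 / 5 = 2
  v = 3 + (2) = 5

Answer: 5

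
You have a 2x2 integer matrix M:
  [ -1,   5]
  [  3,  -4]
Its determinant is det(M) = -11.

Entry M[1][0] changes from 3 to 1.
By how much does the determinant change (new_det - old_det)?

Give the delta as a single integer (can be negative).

Cofactor C_10 = -5
Entry delta = 1 - 3 = -2
Det delta = entry_delta * cofactor = -2 * -5 = 10

Answer: 10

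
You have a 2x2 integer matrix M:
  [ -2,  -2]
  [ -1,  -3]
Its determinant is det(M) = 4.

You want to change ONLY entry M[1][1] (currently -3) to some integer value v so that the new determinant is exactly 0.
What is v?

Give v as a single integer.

Answer: -1

Derivation:
det is linear in entry M[1][1]: det = old_det + (v - -3) * C_11
Cofactor C_11 = -2
Want det = 0: 4 + (v - -3) * -2 = 0
  (v - -3) = -4 / -2 = 2
  v = -3 + (2) = -1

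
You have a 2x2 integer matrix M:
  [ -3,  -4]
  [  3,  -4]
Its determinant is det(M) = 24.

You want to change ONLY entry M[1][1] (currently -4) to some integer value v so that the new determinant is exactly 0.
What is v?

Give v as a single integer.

det is linear in entry M[1][1]: det = old_det + (v - -4) * C_11
Cofactor C_11 = -3
Want det = 0: 24 + (v - -4) * -3 = 0
  (v - -4) = -24 / -3 = 8
  v = -4 + (8) = 4

Answer: 4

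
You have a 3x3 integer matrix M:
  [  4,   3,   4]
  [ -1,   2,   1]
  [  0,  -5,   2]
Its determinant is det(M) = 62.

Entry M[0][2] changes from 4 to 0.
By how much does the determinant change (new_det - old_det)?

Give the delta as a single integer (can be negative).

Answer: -20

Derivation:
Cofactor C_02 = 5
Entry delta = 0 - 4 = -4
Det delta = entry_delta * cofactor = -4 * 5 = -20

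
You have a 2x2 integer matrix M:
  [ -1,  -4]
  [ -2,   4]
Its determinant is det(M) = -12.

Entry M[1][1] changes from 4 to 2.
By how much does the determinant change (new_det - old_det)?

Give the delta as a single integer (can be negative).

Answer: 2

Derivation:
Cofactor C_11 = -1
Entry delta = 2 - 4 = -2
Det delta = entry_delta * cofactor = -2 * -1 = 2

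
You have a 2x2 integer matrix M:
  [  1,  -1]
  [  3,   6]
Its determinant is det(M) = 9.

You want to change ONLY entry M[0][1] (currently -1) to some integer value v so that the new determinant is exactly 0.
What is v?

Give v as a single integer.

Answer: 2

Derivation:
det is linear in entry M[0][1]: det = old_det + (v - -1) * C_01
Cofactor C_01 = -3
Want det = 0: 9 + (v - -1) * -3 = 0
  (v - -1) = -9 / -3 = 3
  v = -1 + (3) = 2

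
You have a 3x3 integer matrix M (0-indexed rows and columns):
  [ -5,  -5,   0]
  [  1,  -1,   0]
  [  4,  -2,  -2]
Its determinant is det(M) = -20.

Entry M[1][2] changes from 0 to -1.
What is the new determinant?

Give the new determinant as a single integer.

det is linear in row 1: changing M[1][2] by delta changes det by delta * cofactor(1,2).
Cofactor C_12 = (-1)^(1+2) * minor(1,2) = -30
Entry delta = -1 - 0 = -1
Det delta = -1 * -30 = 30
New det = -20 + 30 = 10

Answer: 10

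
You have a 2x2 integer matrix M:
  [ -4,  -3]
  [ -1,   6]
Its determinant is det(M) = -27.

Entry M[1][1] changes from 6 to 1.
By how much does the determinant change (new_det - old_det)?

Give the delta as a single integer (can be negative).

Answer: 20

Derivation:
Cofactor C_11 = -4
Entry delta = 1 - 6 = -5
Det delta = entry_delta * cofactor = -5 * -4 = 20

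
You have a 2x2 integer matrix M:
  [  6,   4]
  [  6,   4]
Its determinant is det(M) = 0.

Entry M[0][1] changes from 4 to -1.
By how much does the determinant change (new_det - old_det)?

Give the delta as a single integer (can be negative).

Cofactor C_01 = -6
Entry delta = -1 - 4 = -5
Det delta = entry_delta * cofactor = -5 * -6 = 30

Answer: 30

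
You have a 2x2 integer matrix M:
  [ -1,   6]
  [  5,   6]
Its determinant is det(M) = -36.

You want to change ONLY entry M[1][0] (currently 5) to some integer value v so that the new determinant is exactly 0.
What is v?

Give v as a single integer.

det is linear in entry M[1][0]: det = old_det + (v - 5) * C_10
Cofactor C_10 = -6
Want det = 0: -36 + (v - 5) * -6 = 0
  (v - 5) = 36 / -6 = -6
  v = 5 + (-6) = -1

Answer: -1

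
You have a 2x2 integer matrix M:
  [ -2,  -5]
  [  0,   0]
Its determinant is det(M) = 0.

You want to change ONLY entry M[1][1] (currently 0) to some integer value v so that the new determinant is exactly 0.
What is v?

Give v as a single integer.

det is linear in entry M[1][1]: det = old_det + (v - 0) * C_11
Cofactor C_11 = -2
Want det = 0: 0 + (v - 0) * -2 = 0
  (v - 0) = 0 / -2 = 0
  v = 0 + (0) = 0

Answer: 0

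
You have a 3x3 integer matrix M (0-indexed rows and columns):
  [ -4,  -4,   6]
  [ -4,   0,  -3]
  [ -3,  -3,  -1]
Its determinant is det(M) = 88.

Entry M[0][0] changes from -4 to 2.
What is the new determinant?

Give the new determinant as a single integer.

det is linear in row 0: changing M[0][0] by delta changes det by delta * cofactor(0,0).
Cofactor C_00 = (-1)^(0+0) * minor(0,0) = -9
Entry delta = 2 - -4 = 6
Det delta = 6 * -9 = -54
New det = 88 + -54 = 34

Answer: 34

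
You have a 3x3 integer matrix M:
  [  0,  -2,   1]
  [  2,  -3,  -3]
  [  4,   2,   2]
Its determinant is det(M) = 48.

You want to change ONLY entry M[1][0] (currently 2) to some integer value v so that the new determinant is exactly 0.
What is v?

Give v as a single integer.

det is linear in entry M[1][0]: det = old_det + (v - 2) * C_10
Cofactor C_10 = 6
Want det = 0: 48 + (v - 2) * 6 = 0
  (v - 2) = -48 / 6 = -8
  v = 2 + (-8) = -6

Answer: -6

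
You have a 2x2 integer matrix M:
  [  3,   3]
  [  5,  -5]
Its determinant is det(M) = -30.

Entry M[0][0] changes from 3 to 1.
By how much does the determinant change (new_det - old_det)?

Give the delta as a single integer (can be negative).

Answer: 10

Derivation:
Cofactor C_00 = -5
Entry delta = 1 - 3 = -2
Det delta = entry_delta * cofactor = -2 * -5 = 10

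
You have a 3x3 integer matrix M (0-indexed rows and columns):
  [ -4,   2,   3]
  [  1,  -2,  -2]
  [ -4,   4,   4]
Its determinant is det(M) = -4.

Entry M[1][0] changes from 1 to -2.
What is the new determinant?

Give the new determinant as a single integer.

Answer: -16

Derivation:
det is linear in row 1: changing M[1][0] by delta changes det by delta * cofactor(1,0).
Cofactor C_10 = (-1)^(1+0) * minor(1,0) = 4
Entry delta = -2 - 1 = -3
Det delta = -3 * 4 = -12
New det = -4 + -12 = -16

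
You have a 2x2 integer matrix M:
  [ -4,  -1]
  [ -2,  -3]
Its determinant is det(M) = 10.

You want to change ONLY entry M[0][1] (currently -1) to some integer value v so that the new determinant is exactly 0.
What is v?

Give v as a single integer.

Answer: -6

Derivation:
det is linear in entry M[0][1]: det = old_det + (v - -1) * C_01
Cofactor C_01 = 2
Want det = 0: 10 + (v - -1) * 2 = 0
  (v - -1) = -10 / 2 = -5
  v = -1 + (-5) = -6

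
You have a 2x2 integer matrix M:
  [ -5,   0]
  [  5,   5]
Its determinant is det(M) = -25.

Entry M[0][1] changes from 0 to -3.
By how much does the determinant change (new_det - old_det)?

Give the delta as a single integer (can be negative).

Cofactor C_01 = -5
Entry delta = -3 - 0 = -3
Det delta = entry_delta * cofactor = -3 * -5 = 15

Answer: 15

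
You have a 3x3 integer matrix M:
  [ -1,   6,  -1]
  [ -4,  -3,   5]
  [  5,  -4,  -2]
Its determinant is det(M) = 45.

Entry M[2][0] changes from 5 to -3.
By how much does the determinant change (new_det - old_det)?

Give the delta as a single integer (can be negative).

Cofactor C_20 = 27
Entry delta = -3 - 5 = -8
Det delta = entry_delta * cofactor = -8 * 27 = -216

Answer: -216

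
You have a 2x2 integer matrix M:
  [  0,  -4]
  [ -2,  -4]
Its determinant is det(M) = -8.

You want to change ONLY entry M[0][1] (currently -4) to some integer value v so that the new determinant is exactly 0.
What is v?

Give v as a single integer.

det is linear in entry M[0][1]: det = old_det + (v - -4) * C_01
Cofactor C_01 = 2
Want det = 0: -8 + (v - -4) * 2 = 0
  (v - -4) = 8 / 2 = 4
  v = -4 + (4) = 0

Answer: 0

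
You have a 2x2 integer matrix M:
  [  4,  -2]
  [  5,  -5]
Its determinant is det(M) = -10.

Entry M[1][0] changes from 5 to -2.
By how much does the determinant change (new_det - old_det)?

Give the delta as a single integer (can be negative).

Cofactor C_10 = 2
Entry delta = -2 - 5 = -7
Det delta = entry_delta * cofactor = -7 * 2 = -14

Answer: -14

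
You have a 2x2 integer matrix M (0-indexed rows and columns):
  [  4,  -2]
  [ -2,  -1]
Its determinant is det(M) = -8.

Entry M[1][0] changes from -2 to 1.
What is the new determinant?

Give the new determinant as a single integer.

Answer: -2

Derivation:
det is linear in row 1: changing M[1][0] by delta changes det by delta * cofactor(1,0).
Cofactor C_10 = (-1)^(1+0) * minor(1,0) = 2
Entry delta = 1 - -2 = 3
Det delta = 3 * 2 = 6
New det = -8 + 6 = -2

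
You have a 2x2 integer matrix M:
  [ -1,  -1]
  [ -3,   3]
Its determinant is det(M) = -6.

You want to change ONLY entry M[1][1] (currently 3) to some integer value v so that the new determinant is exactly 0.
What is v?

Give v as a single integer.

Answer: -3

Derivation:
det is linear in entry M[1][1]: det = old_det + (v - 3) * C_11
Cofactor C_11 = -1
Want det = 0: -6 + (v - 3) * -1 = 0
  (v - 3) = 6 / -1 = -6
  v = 3 + (-6) = -3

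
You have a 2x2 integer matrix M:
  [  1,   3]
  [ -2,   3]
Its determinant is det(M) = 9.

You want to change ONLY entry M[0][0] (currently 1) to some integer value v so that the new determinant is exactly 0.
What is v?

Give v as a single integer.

Answer: -2

Derivation:
det is linear in entry M[0][0]: det = old_det + (v - 1) * C_00
Cofactor C_00 = 3
Want det = 0: 9 + (v - 1) * 3 = 0
  (v - 1) = -9 / 3 = -3
  v = 1 + (-3) = -2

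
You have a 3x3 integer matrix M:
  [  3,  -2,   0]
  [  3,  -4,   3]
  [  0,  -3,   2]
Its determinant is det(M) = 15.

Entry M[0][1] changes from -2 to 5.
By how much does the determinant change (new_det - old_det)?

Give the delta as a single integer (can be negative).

Answer: -42

Derivation:
Cofactor C_01 = -6
Entry delta = 5 - -2 = 7
Det delta = entry_delta * cofactor = 7 * -6 = -42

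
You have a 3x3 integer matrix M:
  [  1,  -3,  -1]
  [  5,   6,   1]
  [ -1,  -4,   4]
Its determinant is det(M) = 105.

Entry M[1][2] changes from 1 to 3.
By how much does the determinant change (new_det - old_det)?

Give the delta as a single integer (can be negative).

Cofactor C_12 = 7
Entry delta = 3 - 1 = 2
Det delta = entry_delta * cofactor = 2 * 7 = 14

Answer: 14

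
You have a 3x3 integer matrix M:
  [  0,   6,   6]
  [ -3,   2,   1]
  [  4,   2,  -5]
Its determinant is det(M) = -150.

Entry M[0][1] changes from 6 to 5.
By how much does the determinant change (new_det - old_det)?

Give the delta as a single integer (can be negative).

Cofactor C_01 = -11
Entry delta = 5 - 6 = -1
Det delta = entry_delta * cofactor = -1 * -11 = 11

Answer: 11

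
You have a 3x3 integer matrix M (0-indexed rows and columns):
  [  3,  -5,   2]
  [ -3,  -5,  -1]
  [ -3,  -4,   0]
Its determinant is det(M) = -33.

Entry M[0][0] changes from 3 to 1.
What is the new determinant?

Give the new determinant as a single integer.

Answer: -25

Derivation:
det is linear in row 0: changing M[0][0] by delta changes det by delta * cofactor(0,0).
Cofactor C_00 = (-1)^(0+0) * minor(0,0) = -4
Entry delta = 1 - 3 = -2
Det delta = -2 * -4 = 8
New det = -33 + 8 = -25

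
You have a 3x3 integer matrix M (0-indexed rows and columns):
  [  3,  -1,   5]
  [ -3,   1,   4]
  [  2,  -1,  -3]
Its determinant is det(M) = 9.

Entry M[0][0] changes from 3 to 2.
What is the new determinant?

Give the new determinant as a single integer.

det is linear in row 0: changing M[0][0] by delta changes det by delta * cofactor(0,0).
Cofactor C_00 = (-1)^(0+0) * minor(0,0) = 1
Entry delta = 2 - 3 = -1
Det delta = -1 * 1 = -1
New det = 9 + -1 = 8

Answer: 8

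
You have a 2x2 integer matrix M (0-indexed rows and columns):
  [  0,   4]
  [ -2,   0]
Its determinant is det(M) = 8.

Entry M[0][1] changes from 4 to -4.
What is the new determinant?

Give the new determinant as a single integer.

Answer: -8

Derivation:
det is linear in row 0: changing M[0][1] by delta changes det by delta * cofactor(0,1).
Cofactor C_01 = (-1)^(0+1) * minor(0,1) = 2
Entry delta = -4 - 4 = -8
Det delta = -8 * 2 = -16
New det = 8 + -16 = -8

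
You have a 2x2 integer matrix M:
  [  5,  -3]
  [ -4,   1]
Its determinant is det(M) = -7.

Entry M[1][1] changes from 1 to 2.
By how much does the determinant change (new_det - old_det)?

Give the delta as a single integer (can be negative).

Answer: 5

Derivation:
Cofactor C_11 = 5
Entry delta = 2 - 1 = 1
Det delta = entry_delta * cofactor = 1 * 5 = 5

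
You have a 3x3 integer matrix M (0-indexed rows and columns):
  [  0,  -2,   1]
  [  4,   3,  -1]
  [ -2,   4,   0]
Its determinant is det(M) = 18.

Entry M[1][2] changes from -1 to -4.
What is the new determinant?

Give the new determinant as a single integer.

Answer: 6

Derivation:
det is linear in row 1: changing M[1][2] by delta changes det by delta * cofactor(1,2).
Cofactor C_12 = (-1)^(1+2) * minor(1,2) = 4
Entry delta = -4 - -1 = -3
Det delta = -3 * 4 = -12
New det = 18 + -12 = 6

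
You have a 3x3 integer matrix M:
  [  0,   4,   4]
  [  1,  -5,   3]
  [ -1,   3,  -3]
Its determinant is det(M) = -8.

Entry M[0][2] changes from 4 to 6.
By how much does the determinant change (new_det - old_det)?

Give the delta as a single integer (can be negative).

Cofactor C_02 = -2
Entry delta = 6 - 4 = 2
Det delta = entry_delta * cofactor = 2 * -2 = -4

Answer: -4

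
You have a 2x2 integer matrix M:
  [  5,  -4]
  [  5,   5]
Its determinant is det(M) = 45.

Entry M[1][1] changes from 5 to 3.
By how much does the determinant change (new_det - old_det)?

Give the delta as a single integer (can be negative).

Cofactor C_11 = 5
Entry delta = 3 - 5 = -2
Det delta = entry_delta * cofactor = -2 * 5 = -10

Answer: -10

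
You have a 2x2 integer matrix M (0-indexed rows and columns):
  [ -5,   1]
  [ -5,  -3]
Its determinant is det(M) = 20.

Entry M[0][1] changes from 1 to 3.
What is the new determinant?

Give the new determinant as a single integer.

Answer: 30

Derivation:
det is linear in row 0: changing M[0][1] by delta changes det by delta * cofactor(0,1).
Cofactor C_01 = (-1)^(0+1) * minor(0,1) = 5
Entry delta = 3 - 1 = 2
Det delta = 2 * 5 = 10
New det = 20 + 10 = 30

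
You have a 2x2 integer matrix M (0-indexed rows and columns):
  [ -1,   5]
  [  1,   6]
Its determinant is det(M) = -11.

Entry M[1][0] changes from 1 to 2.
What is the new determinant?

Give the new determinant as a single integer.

det is linear in row 1: changing M[1][0] by delta changes det by delta * cofactor(1,0).
Cofactor C_10 = (-1)^(1+0) * minor(1,0) = -5
Entry delta = 2 - 1 = 1
Det delta = 1 * -5 = -5
New det = -11 + -5 = -16

Answer: -16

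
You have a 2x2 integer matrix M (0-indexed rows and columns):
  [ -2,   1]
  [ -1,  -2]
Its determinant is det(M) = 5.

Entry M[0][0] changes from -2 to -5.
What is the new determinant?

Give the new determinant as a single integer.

Answer: 11

Derivation:
det is linear in row 0: changing M[0][0] by delta changes det by delta * cofactor(0,0).
Cofactor C_00 = (-1)^(0+0) * minor(0,0) = -2
Entry delta = -5 - -2 = -3
Det delta = -3 * -2 = 6
New det = 5 + 6 = 11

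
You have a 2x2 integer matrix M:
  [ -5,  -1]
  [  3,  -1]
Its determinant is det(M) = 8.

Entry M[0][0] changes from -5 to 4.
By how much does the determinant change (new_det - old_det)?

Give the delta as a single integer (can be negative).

Answer: -9

Derivation:
Cofactor C_00 = -1
Entry delta = 4 - -5 = 9
Det delta = entry_delta * cofactor = 9 * -1 = -9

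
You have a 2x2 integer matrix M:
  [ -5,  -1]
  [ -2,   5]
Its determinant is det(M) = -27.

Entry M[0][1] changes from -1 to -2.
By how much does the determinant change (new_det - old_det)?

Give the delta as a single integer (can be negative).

Answer: -2

Derivation:
Cofactor C_01 = 2
Entry delta = -2 - -1 = -1
Det delta = entry_delta * cofactor = -1 * 2 = -2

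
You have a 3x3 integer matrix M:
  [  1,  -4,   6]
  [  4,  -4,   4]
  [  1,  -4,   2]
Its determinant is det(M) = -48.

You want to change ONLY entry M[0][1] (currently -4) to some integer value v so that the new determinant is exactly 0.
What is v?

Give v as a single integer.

Answer: -16

Derivation:
det is linear in entry M[0][1]: det = old_det + (v - -4) * C_01
Cofactor C_01 = -4
Want det = 0: -48 + (v - -4) * -4 = 0
  (v - -4) = 48 / -4 = -12
  v = -4 + (-12) = -16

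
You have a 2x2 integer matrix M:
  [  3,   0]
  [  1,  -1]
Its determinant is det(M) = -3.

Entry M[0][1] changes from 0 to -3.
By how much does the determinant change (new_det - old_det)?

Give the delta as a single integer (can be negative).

Answer: 3

Derivation:
Cofactor C_01 = -1
Entry delta = -3 - 0 = -3
Det delta = entry_delta * cofactor = -3 * -1 = 3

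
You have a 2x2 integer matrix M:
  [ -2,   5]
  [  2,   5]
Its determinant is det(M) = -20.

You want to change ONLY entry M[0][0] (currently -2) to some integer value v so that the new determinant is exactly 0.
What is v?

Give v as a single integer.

Answer: 2

Derivation:
det is linear in entry M[0][0]: det = old_det + (v - -2) * C_00
Cofactor C_00 = 5
Want det = 0: -20 + (v - -2) * 5 = 0
  (v - -2) = 20 / 5 = 4
  v = -2 + (4) = 2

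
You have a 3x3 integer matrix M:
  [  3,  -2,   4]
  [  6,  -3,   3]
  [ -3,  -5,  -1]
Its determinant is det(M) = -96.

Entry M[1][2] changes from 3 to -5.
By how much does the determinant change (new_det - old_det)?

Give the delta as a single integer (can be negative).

Cofactor C_12 = 21
Entry delta = -5 - 3 = -8
Det delta = entry_delta * cofactor = -8 * 21 = -168

Answer: -168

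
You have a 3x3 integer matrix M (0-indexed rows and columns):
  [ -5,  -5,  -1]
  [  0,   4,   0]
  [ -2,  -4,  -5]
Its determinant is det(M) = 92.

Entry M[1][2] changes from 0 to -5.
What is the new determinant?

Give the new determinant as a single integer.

Answer: 142

Derivation:
det is linear in row 1: changing M[1][2] by delta changes det by delta * cofactor(1,2).
Cofactor C_12 = (-1)^(1+2) * minor(1,2) = -10
Entry delta = -5 - 0 = -5
Det delta = -5 * -10 = 50
New det = 92 + 50 = 142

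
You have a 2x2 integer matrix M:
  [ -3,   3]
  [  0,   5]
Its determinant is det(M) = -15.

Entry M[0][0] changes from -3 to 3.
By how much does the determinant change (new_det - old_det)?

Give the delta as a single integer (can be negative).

Cofactor C_00 = 5
Entry delta = 3 - -3 = 6
Det delta = entry_delta * cofactor = 6 * 5 = 30

Answer: 30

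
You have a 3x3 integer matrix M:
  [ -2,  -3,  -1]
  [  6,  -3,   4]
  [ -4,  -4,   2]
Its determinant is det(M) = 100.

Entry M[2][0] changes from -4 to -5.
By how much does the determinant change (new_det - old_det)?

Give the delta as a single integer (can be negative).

Answer: 15

Derivation:
Cofactor C_20 = -15
Entry delta = -5 - -4 = -1
Det delta = entry_delta * cofactor = -1 * -15 = 15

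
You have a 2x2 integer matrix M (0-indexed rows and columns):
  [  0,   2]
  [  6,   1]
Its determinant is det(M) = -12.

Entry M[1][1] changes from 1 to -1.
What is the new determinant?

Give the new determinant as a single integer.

det is linear in row 1: changing M[1][1] by delta changes det by delta * cofactor(1,1).
Cofactor C_11 = (-1)^(1+1) * minor(1,1) = 0
Entry delta = -1 - 1 = -2
Det delta = -2 * 0 = 0
New det = -12 + 0 = -12

Answer: -12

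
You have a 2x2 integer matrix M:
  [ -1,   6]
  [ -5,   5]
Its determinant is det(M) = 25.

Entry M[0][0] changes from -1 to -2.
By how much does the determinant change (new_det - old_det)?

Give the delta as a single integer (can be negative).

Answer: -5

Derivation:
Cofactor C_00 = 5
Entry delta = -2 - -1 = -1
Det delta = entry_delta * cofactor = -1 * 5 = -5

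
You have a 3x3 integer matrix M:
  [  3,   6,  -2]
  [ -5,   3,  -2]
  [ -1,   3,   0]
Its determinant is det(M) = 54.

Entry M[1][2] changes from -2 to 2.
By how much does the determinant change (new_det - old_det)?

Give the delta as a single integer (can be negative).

Answer: -60

Derivation:
Cofactor C_12 = -15
Entry delta = 2 - -2 = 4
Det delta = entry_delta * cofactor = 4 * -15 = -60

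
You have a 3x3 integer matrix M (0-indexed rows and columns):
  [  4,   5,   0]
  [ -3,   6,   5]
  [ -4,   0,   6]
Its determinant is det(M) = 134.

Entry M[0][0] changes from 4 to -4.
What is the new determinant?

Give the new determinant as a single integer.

det is linear in row 0: changing M[0][0] by delta changes det by delta * cofactor(0,0).
Cofactor C_00 = (-1)^(0+0) * minor(0,0) = 36
Entry delta = -4 - 4 = -8
Det delta = -8 * 36 = -288
New det = 134 + -288 = -154

Answer: -154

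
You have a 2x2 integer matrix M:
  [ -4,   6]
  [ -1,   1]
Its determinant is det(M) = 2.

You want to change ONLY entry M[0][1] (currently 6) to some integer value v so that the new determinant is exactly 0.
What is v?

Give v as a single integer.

Answer: 4

Derivation:
det is linear in entry M[0][1]: det = old_det + (v - 6) * C_01
Cofactor C_01 = 1
Want det = 0: 2 + (v - 6) * 1 = 0
  (v - 6) = -2 / 1 = -2
  v = 6 + (-2) = 4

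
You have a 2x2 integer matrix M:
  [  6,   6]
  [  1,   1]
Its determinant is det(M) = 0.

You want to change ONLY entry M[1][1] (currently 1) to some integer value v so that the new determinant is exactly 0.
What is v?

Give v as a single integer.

Answer: 1

Derivation:
det is linear in entry M[1][1]: det = old_det + (v - 1) * C_11
Cofactor C_11 = 6
Want det = 0: 0 + (v - 1) * 6 = 0
  (v - 1) = 0 / 6 = 0
  v = 1 + (0) = 1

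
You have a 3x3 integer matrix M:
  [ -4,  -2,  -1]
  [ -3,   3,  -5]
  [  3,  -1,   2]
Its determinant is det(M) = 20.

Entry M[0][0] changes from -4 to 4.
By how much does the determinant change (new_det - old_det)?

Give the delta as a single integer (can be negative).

Answer: 8

Derivation:
Cofactor C_00 = 1
Entry delta = 4 - -4 = 8
Det delta = entry_delta * cofactor = 8 * 1 = 8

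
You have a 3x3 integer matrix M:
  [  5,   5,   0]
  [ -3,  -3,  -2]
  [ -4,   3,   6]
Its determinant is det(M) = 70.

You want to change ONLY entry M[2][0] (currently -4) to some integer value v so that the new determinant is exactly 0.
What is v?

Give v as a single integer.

Answer: 3

Derivation:
det is linear in entry M[2][0]: det = old_det + (v - -4) * C_20
Cofactor C_20 = -10
Want det = 0: 70 + (v - -4) * -10 = 0
  (v - -4) = -70 / -10 = 7
  v = -4 + (7) = 3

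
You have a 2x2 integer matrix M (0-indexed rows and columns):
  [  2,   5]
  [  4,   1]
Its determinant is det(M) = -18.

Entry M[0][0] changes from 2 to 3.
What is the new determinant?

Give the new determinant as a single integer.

det is linear in row 0: changing M[0][0] by delta changes det by delta * cofactor(0,0).
Cofactor C_00 = (-1)^(0+0) * minor(0,0) = 1
Entry delta = 3 - 2 = 1
Det delta = 1 * 1 = 1
New det = -18 + 1 = -17

Answer: -17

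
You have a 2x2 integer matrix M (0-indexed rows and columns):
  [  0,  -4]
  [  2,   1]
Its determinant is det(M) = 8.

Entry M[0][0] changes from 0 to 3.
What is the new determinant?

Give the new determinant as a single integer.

Answer: 11

Derivation:
det is linear in row 0: changing M[0][0] by delta changes det by delta * cofactor(0,0).
Cofactor C_00 = (-1)^(0+0) * minor(0,0) = 1
Entry delta = 3 - 0 = 3
Det delta = 3 * 1 = 3
New det = 8 + 3 = 11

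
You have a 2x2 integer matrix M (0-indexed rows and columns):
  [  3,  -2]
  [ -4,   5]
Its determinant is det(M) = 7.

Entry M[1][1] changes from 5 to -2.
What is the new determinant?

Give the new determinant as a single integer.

Answer: -14

Derivation:
det is linear in row 1: changing M[1][1] by delta changes det by delta * cofactor(1,1).
Cofactor C_11 = (-1)^(1+1) * minor(1,1) = 3
Entry delta = -2 - 5 = -7
Det delta = -7 * 3 = -21
New det = 7 + -21 = -14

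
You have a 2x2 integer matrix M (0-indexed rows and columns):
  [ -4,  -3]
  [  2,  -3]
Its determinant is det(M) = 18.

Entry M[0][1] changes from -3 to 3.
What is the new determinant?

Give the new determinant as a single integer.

Answer: 6

Derivation:
det is linear in row 0: changing M[0][1] by delta changes det by delta * cofactor(0,1).
Cofactor C_01 = (-1)^(0+1) * minor(0,1) = -2
Entry delta = 3 - -3 = 6
Det delta = 6 * -2 = -12
New det = 18 + -12 = 6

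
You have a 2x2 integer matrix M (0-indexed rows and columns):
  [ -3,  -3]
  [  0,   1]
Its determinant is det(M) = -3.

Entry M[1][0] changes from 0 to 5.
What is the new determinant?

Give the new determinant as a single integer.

det is linear in row 1: changing M[1][0] by delta changes det by delta * cofactor(1,0).
Cofactor C_10 = (-1)^(1+0) * minor(1,0) = 3
Entry delta = 5 - 0 = 5
Det delta = 5 * 3 = 15
New det = -3 + 15 = 12

Answer: 12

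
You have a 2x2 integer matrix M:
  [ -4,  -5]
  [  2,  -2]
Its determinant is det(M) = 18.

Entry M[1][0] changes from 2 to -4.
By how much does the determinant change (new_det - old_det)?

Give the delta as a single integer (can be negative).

Answer: -30

Derivation:
Cofactor C_10 = 5
Entry delta = -4 - 2 = -6
Det delta = entry_delta * cofactor = -6 * 5 = -30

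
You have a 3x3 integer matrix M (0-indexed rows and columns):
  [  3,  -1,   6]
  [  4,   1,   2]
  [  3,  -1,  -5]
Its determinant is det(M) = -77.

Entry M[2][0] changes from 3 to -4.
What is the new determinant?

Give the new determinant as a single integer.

det is linear in row 2: changing M[2][0] by delta changes det by delta * cofactor(2,0).
Cofactor C_20 = (-1)^(2+0) * minor(2,0) = -8
Entry delta = -4 - 3 = -7
Det delta = -7 * -8 = 56
New det = -77 + 56 = -21

Answer: -21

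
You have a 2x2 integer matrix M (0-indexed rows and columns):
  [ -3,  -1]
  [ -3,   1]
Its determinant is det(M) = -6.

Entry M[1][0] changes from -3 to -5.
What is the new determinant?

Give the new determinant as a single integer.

det is linear in row 1: changing M[1][0] by delta changes det by delta * cofactor(1,0).
Cofactor C_10 = (-1)^(1+0) * minor(1,0) = 1
Entry delta = -5 - -3 = -2
Det delta = -2 * 1 = -2
New det = -6 + -2 = -8

Answer: -8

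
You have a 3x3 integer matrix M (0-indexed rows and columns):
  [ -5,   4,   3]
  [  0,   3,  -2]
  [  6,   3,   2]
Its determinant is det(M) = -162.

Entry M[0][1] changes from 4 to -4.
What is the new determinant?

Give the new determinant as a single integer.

Answer: -66

Derivation:
det is linear in row 0: changing M[0][1] by delta changes det by delta * cofactor(0,1).
Cofactor C_01 = (-1)^(0+1) * minor(0,1) = -12
Entry delta = -4 - 4 = -8
Det delta = -8 * -12 = 96
New det = -162 + 96 = -66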